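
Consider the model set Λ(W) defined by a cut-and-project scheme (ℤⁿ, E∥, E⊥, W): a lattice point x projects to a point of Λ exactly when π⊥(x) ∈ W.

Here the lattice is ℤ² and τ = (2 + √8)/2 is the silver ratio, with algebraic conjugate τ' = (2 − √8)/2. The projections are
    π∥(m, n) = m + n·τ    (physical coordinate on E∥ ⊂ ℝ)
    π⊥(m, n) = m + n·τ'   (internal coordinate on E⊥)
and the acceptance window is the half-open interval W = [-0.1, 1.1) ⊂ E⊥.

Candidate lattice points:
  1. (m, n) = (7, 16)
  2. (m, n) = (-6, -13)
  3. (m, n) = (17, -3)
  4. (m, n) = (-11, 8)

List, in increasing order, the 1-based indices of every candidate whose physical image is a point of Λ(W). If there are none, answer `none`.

τ' = (2−√8)/2 ≈ -0.41421.
#1 (7,16): internal coord 7 + (16)·τ' = +0.37258; +0.37258 ∈ [-0.1, 1.1) → IN Λ
#2 (-6,-13): internal coord -6 + (-13)·τ' = -0.61522; -0.61522 ∉ [-0.1, 1.1) → out
#3 (17,-3): internal coord 17 + (-3)·τ' = +18.24264; +18.24264 ∉ [-0.1, 1.1) → out
#4 (-11,8): internal coord -11 + (8)·τ' = -14.31371; -14.31371 ∉ [-0.1, 1.1) → out

1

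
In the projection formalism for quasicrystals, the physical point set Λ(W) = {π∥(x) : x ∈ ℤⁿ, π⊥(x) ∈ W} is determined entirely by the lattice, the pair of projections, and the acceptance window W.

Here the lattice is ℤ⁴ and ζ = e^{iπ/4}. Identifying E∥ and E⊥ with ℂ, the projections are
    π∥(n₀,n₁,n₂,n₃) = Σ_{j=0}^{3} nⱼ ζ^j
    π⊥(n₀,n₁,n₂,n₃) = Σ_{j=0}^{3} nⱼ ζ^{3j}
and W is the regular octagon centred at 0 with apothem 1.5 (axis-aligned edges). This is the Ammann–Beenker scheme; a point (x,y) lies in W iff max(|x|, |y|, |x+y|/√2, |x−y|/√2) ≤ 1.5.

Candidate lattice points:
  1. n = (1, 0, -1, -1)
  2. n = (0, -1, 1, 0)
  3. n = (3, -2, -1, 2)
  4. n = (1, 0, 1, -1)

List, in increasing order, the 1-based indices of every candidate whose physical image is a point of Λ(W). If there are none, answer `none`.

π⊥(n) = n₀ + n₁ζ³ + n₂ζ⁶ + n₃ζ⁹ where ζ = e^{iπ/4}.
candidate 1: n = (1, 0, -1, -1) → π⊥ ≈ (+0.29289, +0.29289); max(|x|,|y|,|x±y|/√2) = 0.41421 ≤ 1.5 ⇒ ∈ W
candidate 2: n = (0, -1, 1, 0) → π⊥ ≈ (+0.70711, -1.70711); max(|x|,|y|,|x±y|/√2) = 1.70711 > 1.5 ⇒ ∉ W
candidate 3: n = (3, -2, -1, 2) → π⊥ ≈ (+5.82843, +1.00000); max(|x|,|y|,|x±y|/√2) = 5.82843 > 1.5 ⇒ ∉ W
candidate 4: n = (1, 0, 1, -1) → π⊥ ≈ (+0.29289, -1.70711); max(|x|,|y|,|x±y|/√2) = 1.70711 > 1.5 ⇒ ∉ W

1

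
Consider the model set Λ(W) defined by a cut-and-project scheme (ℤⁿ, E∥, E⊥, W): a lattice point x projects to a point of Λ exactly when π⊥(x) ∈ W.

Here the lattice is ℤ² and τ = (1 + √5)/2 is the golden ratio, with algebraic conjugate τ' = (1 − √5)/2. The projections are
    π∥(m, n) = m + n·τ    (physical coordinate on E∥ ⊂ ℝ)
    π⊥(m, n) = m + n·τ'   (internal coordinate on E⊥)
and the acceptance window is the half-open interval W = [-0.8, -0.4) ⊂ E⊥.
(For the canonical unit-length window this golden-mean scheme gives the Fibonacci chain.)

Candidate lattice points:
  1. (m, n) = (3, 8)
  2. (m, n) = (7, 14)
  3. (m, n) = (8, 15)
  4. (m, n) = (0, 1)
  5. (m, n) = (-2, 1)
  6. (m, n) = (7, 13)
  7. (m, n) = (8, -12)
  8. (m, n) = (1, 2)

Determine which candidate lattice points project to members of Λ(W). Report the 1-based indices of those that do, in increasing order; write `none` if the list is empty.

Numerically τ ≈ 1.618034 and τ' = −1/τ ≈ -0.618034.
candidate 1: (m,n)=(3,8) → π∥ = 3+8·τ ≈ 15.944272, π⊥ = 3+8·τ' ≈ -1.944272 ∉ [-0.8, -0.4) ⇒ out
candidate 2: (m,n)=(7,14) → π∥ = 7+14·τ ≈ 29.652476, π⊥ = 7+14·τ' ≈ -1.652476 ∉ [-0.8, -0.4) ⇒ out
candidate 3: (m,n)=(8,15) → π∥ = 8+15·τ ≈ 32.270510, π⊥ = 8+15·τ' ≈ -1.270510 ∉ [-0.8, -0.4) ⇒ out
candidate 4: (m,n)=(0,1) → π∥ = 0+1·τ ≈ 1.618034, π⊥ = 0+1·τ' ≈ -0.618034 ∈ [-0.8, -0.4) ⇒ IN Λ
candidate 5: (m,n)=(-2,1) → π∥ = -2+1·τ ≈ -0.381966, π⊥ = -2+1·τ' ≈ -2.618034 ∉ [-0.8, -0.4) ⇒ out
candidate 6: (m,n)=(7,13) → π∥ = 7+13·τ ≈ 28.034442, π⊥ = 7+13·τ' ≈ -1.034442 ∉ [-0.8, -0.4) ⇒ out
candidate 7: (m,n)=(8,-12) → π∥ = 8-12·τ ≈ -11.416408, π⊥ = 8-12·τ' ≈ 15.416408 ∉ [-0.8, -0.4) ⇒ out
candidate 8: (m,n)=(1,2) → π∥ = 1+2·τ ≈ 4.236068, π⊥ = 1+2·τ' ≈ -0.236068 ∉ [-0.8, -0.4) ⇒ out

4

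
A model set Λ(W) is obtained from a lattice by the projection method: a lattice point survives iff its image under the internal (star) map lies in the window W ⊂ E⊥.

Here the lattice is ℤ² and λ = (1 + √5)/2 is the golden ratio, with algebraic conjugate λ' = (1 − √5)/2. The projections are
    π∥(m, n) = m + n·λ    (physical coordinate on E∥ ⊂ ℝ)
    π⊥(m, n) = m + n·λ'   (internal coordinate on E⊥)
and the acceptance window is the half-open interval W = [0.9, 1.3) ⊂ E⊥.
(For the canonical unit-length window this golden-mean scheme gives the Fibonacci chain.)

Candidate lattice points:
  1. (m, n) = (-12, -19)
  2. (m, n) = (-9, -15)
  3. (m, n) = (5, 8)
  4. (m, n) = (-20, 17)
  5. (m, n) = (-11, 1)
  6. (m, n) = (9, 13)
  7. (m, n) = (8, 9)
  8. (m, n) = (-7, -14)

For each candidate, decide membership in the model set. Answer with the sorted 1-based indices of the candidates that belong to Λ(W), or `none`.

λ' = (1−√5)/2 ≈ -0.618034.
candidate 1: (m,n)=(-12,-19) → π∥ = -12-19·λ ≈ -42.742646, π⊥ = -12-19·λ' ≈ -0.257354 ∉ [0.9, 1.3) ⇒ out
candidate 2: (m,n)=(-9,-15) → π∥ = -9-15·λ ≈ -33.270510, π⊥ = -9-15·λ' ≈ 0.270510 ∉ [0.9, 1.3) ⇒ out
candidate 3: (m,n)=(5,8) → π∥ = 5+8·λ ≈ 17.944272, π⊥ = 5+8·λ' ≈ 0.055728 ∉ [0.9, 1.3) ⇒ out
candidate 4: (m,n)=(-20,17) → π∥ = -20+17·λ ≈ 7.506578, π⊥ = -20+17·λ' ≈ -30.506578 ∉ [0.9, 1.3) ⇒ out
candidate 5: (m,n)=(-11,1) → π∥ = -11+1·λ ≈ -9.381966, π⊥ = -11+1·λ' ≈ -11.618034 ∉ [0.9, 1.3) ⇒ out
candidate 6: (m,n)=(9,13) → π∥ = 9+13·λ ≈ 30.034442, π⊥ = 9+13·λ' ≈ 0.965558 ∈ [0.9, 1.3) ⇒ IN Λ
candidate 7: (m,n)=(8,9) → π∥ = 8+9·λ ≈ 22.562306, π⊥ = 8+9·λ' ≈ 2.437694 ∉ [0.9, 1.3) ⇒ out
candidate 8: (m,n)=(-7,-14) → π∥ = -7-14·λ ≈ -29.652476, π⊥ = -7-14·λ' ≈ 1.652476 ∉ [0.9, 1.3) ⇒ out

6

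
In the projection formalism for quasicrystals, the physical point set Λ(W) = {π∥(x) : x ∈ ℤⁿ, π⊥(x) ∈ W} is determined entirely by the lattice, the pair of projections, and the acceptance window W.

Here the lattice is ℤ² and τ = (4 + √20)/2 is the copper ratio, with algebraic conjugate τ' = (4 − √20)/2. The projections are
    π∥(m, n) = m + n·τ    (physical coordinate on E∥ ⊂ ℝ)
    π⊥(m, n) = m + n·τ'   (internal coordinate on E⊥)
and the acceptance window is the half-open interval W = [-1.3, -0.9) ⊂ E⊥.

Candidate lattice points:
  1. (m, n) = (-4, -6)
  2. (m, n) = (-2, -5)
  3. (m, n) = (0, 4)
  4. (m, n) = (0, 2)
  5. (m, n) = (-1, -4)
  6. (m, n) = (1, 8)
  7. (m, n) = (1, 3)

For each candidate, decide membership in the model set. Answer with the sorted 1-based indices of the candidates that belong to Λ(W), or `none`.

3

Compute τ' = (4−√20)/2 = -0.236068, so π⊥(m,n) = m -0.236068·n.
#1 (-4,-6): internal coord -4 + (-6)·τ' = -2.583592; -2.583592 ∉ [-1.3, -0.9) → out
#2 (-2,-5): internal coord -2 + (-5)·τ' = -0.819660; -0.819660 ∉ [-1.3, -0.9) → out
#3 (0,4): internal coord 0 + (4)·τ' = -0.944272; -0.944272 ∈ [-1.3, -0.9) → IN Λ
#4 (0,2): internal coord 0 + (2)·τ' = -0.472136; -0.472136 ∉ [-1.3, -0.9) → out
#5 (-1,-4): internal coord -1 + (-4)·τ' = -0.055728; -0.055728 ∉ [-1.3, -0.9) → out
#6 (1,8): internal coord 1 + (8)·τ' = -0.888544; -0.888544 ∉ [-1.3, -0.9) → out
#7 (1,3): internal coord 1 + (3)·τ' = +0.291796; +0.291796 ∉ [-1.3, -0.9) → out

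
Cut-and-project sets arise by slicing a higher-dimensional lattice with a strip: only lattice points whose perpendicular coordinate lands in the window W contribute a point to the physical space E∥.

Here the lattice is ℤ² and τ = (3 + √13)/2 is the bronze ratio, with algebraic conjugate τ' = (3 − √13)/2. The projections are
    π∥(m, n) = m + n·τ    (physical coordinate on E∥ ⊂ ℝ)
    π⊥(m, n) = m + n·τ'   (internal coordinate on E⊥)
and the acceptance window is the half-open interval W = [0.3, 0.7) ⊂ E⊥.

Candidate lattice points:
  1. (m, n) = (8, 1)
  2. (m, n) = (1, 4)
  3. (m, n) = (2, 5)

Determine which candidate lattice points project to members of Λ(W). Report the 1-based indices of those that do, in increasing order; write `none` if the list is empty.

Numerically τ ≈ 3.3028 and τ' = −1/τ ≈ -0.3028.
candidate 1: (m,n)=(8,1) → π∥ = 8+1·τ ≈ 11.3028, π⊥ = 8+1·τ' ≈ 7.6972 ∉ [0.3, 0.7) ⇒ out
candidate 2: (m,n)=(1,4) → π∥ = 1+4·τ ≈ 14.2111, π⊥ = 1+4·τ' ≈ -0.2111 ∉ [0.3, 0.7) ⇒ out
candidate 3: (m,n)=(2,5) → π∥ = 2+5·τ ≈ 18.5139, π⊥ = 2+5·τ' ≈ 0.4861 ∈ [0.3, 0.7) ⇒ IN Λ

3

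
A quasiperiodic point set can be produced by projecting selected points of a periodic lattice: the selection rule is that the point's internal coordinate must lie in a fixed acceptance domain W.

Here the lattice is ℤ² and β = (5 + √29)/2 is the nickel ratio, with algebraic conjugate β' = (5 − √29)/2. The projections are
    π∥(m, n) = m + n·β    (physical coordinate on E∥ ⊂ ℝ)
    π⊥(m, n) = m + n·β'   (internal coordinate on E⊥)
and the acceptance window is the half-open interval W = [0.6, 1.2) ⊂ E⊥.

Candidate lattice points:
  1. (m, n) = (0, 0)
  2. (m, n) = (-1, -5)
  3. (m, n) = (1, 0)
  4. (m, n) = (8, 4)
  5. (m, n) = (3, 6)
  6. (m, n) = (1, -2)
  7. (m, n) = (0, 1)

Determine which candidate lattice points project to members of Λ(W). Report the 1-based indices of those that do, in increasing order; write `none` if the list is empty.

3

Compute β' = (5−√29)/2 = -0.1926, so π⊥(m,n) = m -0.1926·n.
#1 (0,0): internal coord 0 + (0)·β' = +0.0000; +0.0000 ∉ [0.6, 1.2) → out
#2 (-1,-5): internal coord -1 + (-5)·β' = -0.0371; -0.0371 ∉ [0.6, 1.2) → out
#3 (1,0): internal coord 1 + (0)·β' = +1.0000; +1.0000 ∈ [0.6, 1.2) → IN Λ
#4 (8,4): internal coord 8 + (4)·β' = +7.2297; +7.2297 ∉ [0.6, 1.2) → out
#5 (3,6): internal coord 3 + (6)·β' = +1.8445; +1.8445 ∉ [0.6, 1.2) → out
#6 (1,-2): internal coord 1 + (-2)·β' = +1.3852; +1.3852 ∉ [0.6, 1.2) → out
#7 (0,1): internal coord 0 + (1)·β' = -0.1926; -0.1926 ∉ [0.6, 1.2) → out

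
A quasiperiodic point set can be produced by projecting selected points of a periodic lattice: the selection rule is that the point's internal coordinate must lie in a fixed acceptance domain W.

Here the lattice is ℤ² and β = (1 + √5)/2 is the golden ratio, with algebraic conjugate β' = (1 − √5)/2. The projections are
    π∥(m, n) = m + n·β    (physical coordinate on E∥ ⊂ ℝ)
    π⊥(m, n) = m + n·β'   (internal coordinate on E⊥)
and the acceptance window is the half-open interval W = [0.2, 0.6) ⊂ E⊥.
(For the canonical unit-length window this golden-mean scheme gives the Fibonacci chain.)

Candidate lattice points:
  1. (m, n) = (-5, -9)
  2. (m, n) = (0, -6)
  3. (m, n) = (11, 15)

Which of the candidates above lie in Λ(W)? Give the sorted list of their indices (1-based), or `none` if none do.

1

β' = (1−√5)/2 ≈ -0.61803.
candidate 1: (m,n)=(-5,-9) → π∥ = -5-9·β ≈ -19.56231, π⊥ = -5-9·β' ≈ 0.56231 ∈ [0.2, 0.6) ⇒ IN Λ
candidate 2: (m,n)=(0,-6) → π∥ = 0-6·β ≈ -9.70820, π⊥ = 0-6·β' ≈ 3.70820 ∉ [0.2, 0.6) ⇒ out
candidate 3: (m,n)=(11,15) → π∥ = 11+15·β ≈ 35.27051, π⊥ = 11+15·β' ≈ 1.72949 ∉ [0.2, 0.6) ⇒ out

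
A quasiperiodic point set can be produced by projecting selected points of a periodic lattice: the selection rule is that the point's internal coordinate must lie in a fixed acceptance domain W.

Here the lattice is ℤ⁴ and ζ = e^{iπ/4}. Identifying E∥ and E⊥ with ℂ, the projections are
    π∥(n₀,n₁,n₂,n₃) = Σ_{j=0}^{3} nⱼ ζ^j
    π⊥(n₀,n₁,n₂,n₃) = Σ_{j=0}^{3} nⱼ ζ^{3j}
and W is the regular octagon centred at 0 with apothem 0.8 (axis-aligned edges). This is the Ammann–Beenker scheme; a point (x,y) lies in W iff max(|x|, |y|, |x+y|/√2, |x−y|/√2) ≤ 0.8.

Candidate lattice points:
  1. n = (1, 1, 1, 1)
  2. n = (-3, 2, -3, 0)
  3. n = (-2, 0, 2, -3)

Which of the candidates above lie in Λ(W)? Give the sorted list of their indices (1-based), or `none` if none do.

π⊥(n) = n₀ + n₁ζ³ + n₂ζ⁶ + n₃ζ⁹ where ζ = e^{iπ/4}.
#1 (1, 1, 1, 1): internal (1.0000, 0.4142); octagon support 1.0000 vs apothem 0.8 → ∉ W
#2 (-3, 2, -3, 0): internal (-4.4142, 4.4142); octagon support 6.2426 vs apothem 0.8 → ∉ W
#3 (-2, 0, 2, -3): internal (-4.1213, -4.1213); octagon support 5.8284 vs apothem 0.8 → ∉ W

none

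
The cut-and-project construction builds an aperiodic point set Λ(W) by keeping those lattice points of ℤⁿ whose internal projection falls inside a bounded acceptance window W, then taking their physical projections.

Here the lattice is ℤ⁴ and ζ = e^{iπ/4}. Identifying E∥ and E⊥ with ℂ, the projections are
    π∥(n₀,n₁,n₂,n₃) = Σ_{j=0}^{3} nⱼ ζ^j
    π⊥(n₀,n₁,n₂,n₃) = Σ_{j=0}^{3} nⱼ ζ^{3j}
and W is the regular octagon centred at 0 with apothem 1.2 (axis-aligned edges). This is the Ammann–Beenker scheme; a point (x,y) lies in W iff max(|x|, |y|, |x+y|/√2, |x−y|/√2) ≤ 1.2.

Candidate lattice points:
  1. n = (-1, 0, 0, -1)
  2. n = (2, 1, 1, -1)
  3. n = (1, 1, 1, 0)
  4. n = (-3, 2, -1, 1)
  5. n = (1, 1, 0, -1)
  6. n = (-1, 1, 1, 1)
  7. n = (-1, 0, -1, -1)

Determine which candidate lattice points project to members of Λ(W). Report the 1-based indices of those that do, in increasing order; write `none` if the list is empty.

2, 3, 5, 6

With ζ = e^{iπ/4} the internal vectors are ζ^0,ζ^3,ζ^6,ζ^9.
#1 (-1, 0, 0, -1): internal (-1.7071, -0.7071); octagon support 1.7071 vs apothem 1.2 → ∉ W
#2 (2, 1, 1, -1): internal (0.5858, -1.0000); octagon support 1.1213 vs apothem 1.2 → ∈ W
#3 (1, 1, 1, 0): internal (0.2929, -0.2929); octagon support 0.4142 vs apothem 1.2 → ∈ W
#4 (-3, 2, -1, 1): internal (-3.7071, 3.1213); octagon support 4.8284 vs apothem 1.2 → ∉ W
#5 (1, 1, 0, -1): internal (-0.4142, 0.0000); octagon support 0.4142 vs apothem 1.2 → ∈ W
#6 (-1, 1, 1, 1): internal (-1.0000, 0.4142); octagon support 1.0000 vs apothem 1.2 → ∈ W
#7 (-1, 0, -1, -1): internal (-1.7071, 0.2929); octagon support 1.7071 vs apothem 1.2 → ∉ W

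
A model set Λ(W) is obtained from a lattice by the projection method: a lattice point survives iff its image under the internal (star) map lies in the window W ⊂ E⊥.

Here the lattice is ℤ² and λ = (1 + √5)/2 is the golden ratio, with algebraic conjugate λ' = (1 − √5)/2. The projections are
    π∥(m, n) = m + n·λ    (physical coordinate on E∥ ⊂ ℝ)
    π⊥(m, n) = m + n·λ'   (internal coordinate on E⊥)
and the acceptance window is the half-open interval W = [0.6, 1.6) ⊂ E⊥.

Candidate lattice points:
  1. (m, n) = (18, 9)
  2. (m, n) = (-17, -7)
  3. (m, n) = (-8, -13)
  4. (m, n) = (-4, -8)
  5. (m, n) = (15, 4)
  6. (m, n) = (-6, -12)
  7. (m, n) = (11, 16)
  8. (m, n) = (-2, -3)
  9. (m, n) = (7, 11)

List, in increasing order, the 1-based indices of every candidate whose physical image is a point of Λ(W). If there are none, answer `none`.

Numerically λ ≈ 1.618034 and λ' = −1/λ ≈ -0.618034.
candidate 1: (m,n)=(18,9) → π∥ = 18+9·λ ≈ 32.562306, π⊥ = 18+9·λ' ≈ 12.437694 ∉ [0.6, 1.6) ⇒ out
candidate 2: (m,n)=(-17,-7) → π∥ = -17-7·λ ≈ -28.326238, π⊥ = -17-7·λ' ≈ -12.673762 ∉ [0.6, 1.6) ⇒ out
candidate 3: (m,n)=(-8,-13) → π∥ = -8-13·λ ≈ -29.034442, π⊥ = -8-13·λ' ≈ 0.034442 ∉ [0.6, 1.6) ⇒ out
candidate 4: (m,n)=(-4,-8) → π∥ = -4-8·λ ≈ -16.944272, π⊥ = -4-8·λ' ≈ 0.944272 ∈ [0.6, 1.6) ⇒ IN Λ
candidate 5: (m,n)=(15,4) → π∥ = 15+4·λ ≈ 21.472136, π⊥ = 15+4·λ' ≈ 12.527864 ∉ [0.6, 1.6) ⇒ out
candidate 6: (m,n)=(-6,-12) → π∥ = -6-12·λ ≈ -25.416408, π⊥ = -6-12·λ' ≈ 1.416408 ∈ [0.6, 1.6) ⇒ IN Λ
candidate 7: (m,n)=(11,16) → π∥ = 11+16·λ ≈ 36.888544, π⊥ = 11+16·λ' ≈ 1.111456 ∈ [0.6, 1.6) ⇒ IN Λ
candidate 8: (m,n)=(-2,-3) → π∥ = -2-3·λ ≈ -6.854102, π⊥ = -2-3·λ' ≈ -0.145898 ∉ [0.6, 1.6) ⇒ out
candidate 9: (m,n)=(7,11) → π∥ = 7+11·λ ≈ 24.798374, π⊥ = 7+11·λ' ≈ 0.201626 ∉ [0.6, 1.6) ⇒ out

4, 6, 7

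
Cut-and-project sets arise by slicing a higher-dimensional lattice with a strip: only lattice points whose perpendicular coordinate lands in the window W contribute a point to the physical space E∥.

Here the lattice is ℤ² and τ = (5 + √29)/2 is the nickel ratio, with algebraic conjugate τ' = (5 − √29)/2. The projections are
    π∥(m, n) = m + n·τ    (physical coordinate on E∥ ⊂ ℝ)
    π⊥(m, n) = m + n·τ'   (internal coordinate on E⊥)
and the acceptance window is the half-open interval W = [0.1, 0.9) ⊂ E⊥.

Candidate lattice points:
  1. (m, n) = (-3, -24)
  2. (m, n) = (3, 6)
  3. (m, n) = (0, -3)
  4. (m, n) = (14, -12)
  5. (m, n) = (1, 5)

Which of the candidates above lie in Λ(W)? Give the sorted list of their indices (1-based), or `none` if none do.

τ' = (5−√29)/2 ≈ -0.19258.
candidate 1: (m,n)=(-3,-24) → π∥ = -3-24·τ ≈ -127.62198, π⊥ = -3-24·τ' ≈ 1.62198 ∉ [0.1, 0.9) ⇒ out
candidate 2: (m,n)=(3,6) → π∥ = 3+6·τ ≈ 34.15549, π⊥ = 3+6·τ' ≈ 1.84451 ∉ [0.1, 0.9) ⇒ out
candidate 3: (m,n)=(0,-3) → π∥ = 0-3·τ ≈ -15.57775, π⊥ = 0-3·τ' ≈ 0.57775 ∈ [0.1, 0.9) ⇒ IN Λ
candidate 4: (m,n)=(14,-12) → π∥ = 14-12·τ ≈ -48.31099, π⊥ = 14-12·τ' ≈ 16.31099 ∉ [0.1, 0.9) ⇒ out
candidate 5: (m,n)=(1,5) → π∥ = 1+5·τ ≈ 26.96291, π⊥ = 1+5·τ' ≈ 0.03709 ∉ [0.1, 0.9) ⇒ out

3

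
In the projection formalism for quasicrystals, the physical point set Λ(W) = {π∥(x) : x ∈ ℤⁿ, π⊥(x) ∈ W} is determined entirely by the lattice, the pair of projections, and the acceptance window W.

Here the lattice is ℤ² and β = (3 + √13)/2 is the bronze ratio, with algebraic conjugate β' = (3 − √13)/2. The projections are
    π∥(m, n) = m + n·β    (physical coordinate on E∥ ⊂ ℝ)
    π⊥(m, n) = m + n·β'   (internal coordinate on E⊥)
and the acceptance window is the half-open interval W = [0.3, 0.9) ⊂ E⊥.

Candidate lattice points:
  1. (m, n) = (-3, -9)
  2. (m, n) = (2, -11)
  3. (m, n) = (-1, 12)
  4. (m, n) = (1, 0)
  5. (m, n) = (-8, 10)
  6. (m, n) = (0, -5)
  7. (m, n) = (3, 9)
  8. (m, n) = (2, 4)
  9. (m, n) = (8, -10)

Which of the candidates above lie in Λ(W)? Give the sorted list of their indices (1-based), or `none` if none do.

8

β' = (3−√13)/2 ≈ -0.30278.
candidate 1: (m,n)=(-3,-9) → π∥ = -3-9·β ≈ -32.72498, π⊥ = -3-9·β' ≈ -0.27502 ∉ [0.3, 0.9) ⇒ out
candidate 2: (m,n)=(2,-11) → π∥ = 2-11·β ≈ -34.33053, π⊥ = 2-11·β' ≈ 5.33053 ∉ [0.3, 0.9) ⇒ out
candidate 3: (m,n)=(-1,12) → π∥ = -1+12·β ≈ 38.63331, π⊥ = -1+12·β' ≈ -4.63331 ∉ [0.3, 0.9) ⇒ out
candidate 4: (m,n)=(1,0) → π∥ = 1+0·β ≈ 1.00000, π⊥ = 1+0·β' ≈ 1.00000 ∉ [0.3, 0.9) ⇒ out
candidate 5: (m,n)=(-8,10) → π∥ = -8+10·β ≈ 25.02776, π⊥ = -8+10·β' ≈ -11.02776 ∉ [0.3, 0.9) ⇒ out
candidate 6: (m,n)=(0,-5) → π∥ = 0-5·β ≈ -16.51388, π⊥ = 0-5·β' ≈ 1.51388 ∉ [0.3, 0.9) ⇒ out
candidate 7: (m,n)=(3,9) → π∥ = 3+9·β ≈ 32.72498, π⊥ = 3+9·β' ≈ 0.27502 ∉ [0.3, 0.9) ⇒ out
candidate 8: (m,n)=(2,4) → π∥ = 2+4·β ≈ 15.21110, π⊥ = 2+4·β' ≈ 0.78890 ∈ [0.3, 0.9) ⇒ IN Λ
candidate 9: (m,n)=(8,-10) → π∥ = 8-10·β ≈ -25.02776, π⊥ = 8-10·β' ≈ 11.02776 ∉ [0.3, 0.9) ⇒ out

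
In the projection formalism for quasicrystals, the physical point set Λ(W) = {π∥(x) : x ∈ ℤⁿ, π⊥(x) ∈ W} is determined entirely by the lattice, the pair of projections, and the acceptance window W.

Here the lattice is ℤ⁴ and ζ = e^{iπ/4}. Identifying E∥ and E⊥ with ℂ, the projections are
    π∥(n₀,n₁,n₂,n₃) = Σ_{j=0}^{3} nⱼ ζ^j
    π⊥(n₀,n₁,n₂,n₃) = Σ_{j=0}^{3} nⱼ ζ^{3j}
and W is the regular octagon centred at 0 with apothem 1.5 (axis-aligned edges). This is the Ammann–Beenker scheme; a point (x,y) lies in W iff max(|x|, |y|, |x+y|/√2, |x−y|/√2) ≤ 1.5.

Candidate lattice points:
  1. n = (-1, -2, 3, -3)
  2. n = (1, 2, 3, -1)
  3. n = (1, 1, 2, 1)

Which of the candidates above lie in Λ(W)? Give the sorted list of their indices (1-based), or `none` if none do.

π⊥(n) = n₀ + n₁ζ³ + n₂ζ⁶ + n₃ζ⁹ where ζ = e^{iπ/4}.
candidate 1: n = (-1, -2, 3, -3) → π⊥ ≈ (-1.7071, -6.5355); max(|x|,|y|,|x±y|/√2) = 6.5355 > 1.5 ⇒ ∉ W
candidate 2: n = (1, 2, 3, -1) → π⊥ ≈ (-1.1213, -2.2929); max(|x|,|y|,|x±y|/√2) = 2.4142 > 1.5 ⇒ ∉ W
candidate 3: n = (1, 1, 2, 1) → π⊥ ≈ (+1.0000, -0.5858); max(|x|,|y|,|x±y|/√2) = 1.1213 ≤ 1.5 ⇒ ∈ W

3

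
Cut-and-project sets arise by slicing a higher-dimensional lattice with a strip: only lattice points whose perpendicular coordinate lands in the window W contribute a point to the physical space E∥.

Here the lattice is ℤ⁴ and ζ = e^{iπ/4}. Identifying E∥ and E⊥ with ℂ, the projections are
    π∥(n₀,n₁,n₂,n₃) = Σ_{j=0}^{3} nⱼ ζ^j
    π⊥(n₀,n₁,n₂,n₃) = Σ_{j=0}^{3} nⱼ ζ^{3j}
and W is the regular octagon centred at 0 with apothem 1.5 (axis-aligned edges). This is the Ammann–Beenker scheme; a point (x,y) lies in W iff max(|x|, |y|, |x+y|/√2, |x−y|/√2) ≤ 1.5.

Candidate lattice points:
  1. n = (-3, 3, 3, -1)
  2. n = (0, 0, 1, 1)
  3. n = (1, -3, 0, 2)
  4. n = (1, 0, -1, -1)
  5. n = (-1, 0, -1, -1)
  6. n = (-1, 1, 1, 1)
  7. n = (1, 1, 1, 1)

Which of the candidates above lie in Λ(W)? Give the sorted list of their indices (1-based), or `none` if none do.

2, 4, 6, 7

Internal map: ζ^{3j} for j=0..3 gives (1,0), (−√2/2,√2/2), (0,−1), (√2/2,√2/2).
candidate 1: n = (-3, 3, 3, -1) → π⊥ ≈ (-5.82843, -1.58579); max(|x|,|y|,|x±y|/√2) = 5.82843 > 1.5 ⇒ ∉ W
candidate 2: n = (0, 0, 1, 1) → π⊥ ≈ (+0.70711, -0.29289); max(|x|,|y|,|x±y|/√2) = 0.70711 ≤ 1.5 ⇒ ∈ W
candidate 3: n = (1, -3, 0, 2) → π⊥ ≈ (+4.53553, -0.70711); max(|x|,|y|,|x±y|/√2) = 4.53553 > 1.5 ⇒ ∉ W
candidate 4: n = (1, 0, -1, -1) → π⊥ ≈ (+0.29289, +0.29289); max(|x|,|y|,|x±y|/√2) = 0.41421 ≤ 1.5 ⇒ ∈ W
candidate 5: n = (-1, 0, -1, -1) → π⊥ ≈ (-1.70711, +0.29289); max(|x|,|y|,|x±y|/√2) = 1.70711 > 1.5 ⇒ ∉ W
candidate 6: n = (-1, 1, 1, 1) → π⊥ ≈ (-1.00000, +0.41421); max(|x|,|y|,|x±y|/√2) = 1.00000 ≤ 1.5 ⇒ ∈ W
candidate 7: n = (1, 1, 1, 1) → π⊥ ≈ (+1.00000, +0.41421); max(|x|,|y|,|x±y|/√2) = 1.00000 ≤ 1.5 ⇒ ∈ W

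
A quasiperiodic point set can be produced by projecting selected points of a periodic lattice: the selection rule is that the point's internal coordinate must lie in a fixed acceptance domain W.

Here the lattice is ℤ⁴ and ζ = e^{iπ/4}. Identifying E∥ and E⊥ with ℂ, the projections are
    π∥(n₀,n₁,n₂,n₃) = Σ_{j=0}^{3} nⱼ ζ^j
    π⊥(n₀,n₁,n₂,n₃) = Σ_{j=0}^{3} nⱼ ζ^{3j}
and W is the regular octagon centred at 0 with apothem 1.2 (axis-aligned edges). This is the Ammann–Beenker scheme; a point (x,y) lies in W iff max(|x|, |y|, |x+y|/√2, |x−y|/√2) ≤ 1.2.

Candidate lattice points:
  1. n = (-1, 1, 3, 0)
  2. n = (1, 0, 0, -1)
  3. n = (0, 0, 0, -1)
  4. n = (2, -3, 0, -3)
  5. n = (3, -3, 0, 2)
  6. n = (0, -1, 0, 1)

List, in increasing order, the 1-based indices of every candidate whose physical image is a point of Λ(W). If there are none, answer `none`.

π⊥(n) = n₀ + n₁ζ³ + n₂ζ⁶ + n₃ζ⁹ where ζ = e^{iπ/4}.
candidate 1: n = (-1, 1, 3, 0) → π⊥ ≈ (-1.7071, -2.2929); max(|x|,|y|,|x±y|/√2) = 2.8284 > 1.2 ⇒ ∉ W
candidate 2: n = (1, 0, 0, -1) → π⊥ ≈ (+0.2929, -0.7071); max(|x|,|y|,|x±y|/√2) = 0.7071 ≤ 1.2 ⇒ ∈ W
candidate 3: n = (0, 0, 0, -1) → π⊥ ≈ (-0.7071, -0.7071); max(|x|,|y|,|x±y|/√2) = 1.0000 ≤ 1.2 ⇒ ∈ W
candidate 4: n = (2, -3, 0, -3) → π⊥ ≈ (+2.0000, -4.2426); max(|x|,|y|,|x±y|/√2) = 4.4142 > 1.2 ⇒ ∉ W
candidate 5: n = (3, -3, 0, 2) → π⊥ ≈ (+6.5355, -0.7071); max(|x|,|y|,|x±y|/√2) = 6.5355 > 1.2 ⇒ ∉ W
candidate 6: n = (0, -1, 0, 1) → π⊥ ≈ (+1.4142, +0.0000); max(|x|,|y|,|x±y|/√2) = 1.4142 > 1.2 ⇒ ∉ W

2, 3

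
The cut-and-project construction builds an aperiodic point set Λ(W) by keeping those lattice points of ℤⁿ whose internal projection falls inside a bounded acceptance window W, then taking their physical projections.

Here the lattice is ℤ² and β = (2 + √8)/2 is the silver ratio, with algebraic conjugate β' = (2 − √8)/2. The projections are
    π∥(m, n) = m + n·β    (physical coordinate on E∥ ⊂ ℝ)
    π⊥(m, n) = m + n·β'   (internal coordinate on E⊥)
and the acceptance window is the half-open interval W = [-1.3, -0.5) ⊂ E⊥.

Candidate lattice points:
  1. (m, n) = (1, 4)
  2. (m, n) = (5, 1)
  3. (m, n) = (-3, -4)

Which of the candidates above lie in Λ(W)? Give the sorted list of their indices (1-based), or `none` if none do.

Numerically β ≈ 2.4142 and β' = −1/β ≈ -0.4142.
[1] lift (1,4): star map gives -0.6569; window check -1.3 ≤ -0.6569 < -0.5 is true → IN Λ
[2] lift (5,1): star map gives 4.5858; window check -1.3 ≤ 4.5858 < -0.5 is false → out
[3] lift (-3,-4): star map gives -1.3431; window check -1.3 ≤ -1.3431 < -0.5 is false → out

1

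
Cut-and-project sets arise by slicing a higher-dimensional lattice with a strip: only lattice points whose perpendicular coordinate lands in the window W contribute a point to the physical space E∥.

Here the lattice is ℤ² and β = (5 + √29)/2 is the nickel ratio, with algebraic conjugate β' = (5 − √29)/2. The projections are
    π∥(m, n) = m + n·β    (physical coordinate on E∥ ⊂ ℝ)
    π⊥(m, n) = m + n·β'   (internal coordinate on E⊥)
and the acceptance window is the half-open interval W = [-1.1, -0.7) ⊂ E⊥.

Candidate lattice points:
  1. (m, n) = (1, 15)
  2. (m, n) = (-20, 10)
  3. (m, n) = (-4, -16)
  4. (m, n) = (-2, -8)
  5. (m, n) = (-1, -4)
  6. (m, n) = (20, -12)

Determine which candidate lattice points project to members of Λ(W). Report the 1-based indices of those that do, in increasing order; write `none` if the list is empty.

Compute β' = (5−√29)/2 = -0.19258, so π⊥(m,n) = m -0.19258·n.
candidate 1: (m,n)=(1,15) → π∥ = 1+15·β ≈ 78.88874, π⊥ = 1+15·β' ≈ -1.88874 ∉ [-1.1, -0.7) ⇒ out
candidate 2: (m,n)=(-20,10) → π∥ = -20+10·β ≈ 31.92582, π⊥ = -20+10·β' ≈ -21.92582 ∉ [-1.1, -0.7) ⇒ out
candidate 3: (m,n)=(-4,-16) → π∥ = -4-16·β ≈ -87.08132, π⊥ = -4-16·β' ≈ -0.91868 ∈ [-1.1, -0.7) ⇒ IN Λ
candidate 4: (m,n)=(-2,-8) → π∥ = -2-8·β ≈ -43.54066, π⊥ = -2-8·β' ≈ -0.45934 ∉ [-1.1, -0.7) ⇒ out
candidate 5: (m,n)=(-1,-4) → π∥ = -1-4·β ≈ -21.77033, π⊥ = -1-4·β' ≈ -0.22967 ∉ [-1.1, -0.7) ⇒ out
candidate 6: (m,n)=(20,-12) → π∥ = 20-12·β ≈ -42.31099, π⊥ = 20-12·β' ≈ 22.31099 ∉ [-1.1, -0.7) ⇒ out

3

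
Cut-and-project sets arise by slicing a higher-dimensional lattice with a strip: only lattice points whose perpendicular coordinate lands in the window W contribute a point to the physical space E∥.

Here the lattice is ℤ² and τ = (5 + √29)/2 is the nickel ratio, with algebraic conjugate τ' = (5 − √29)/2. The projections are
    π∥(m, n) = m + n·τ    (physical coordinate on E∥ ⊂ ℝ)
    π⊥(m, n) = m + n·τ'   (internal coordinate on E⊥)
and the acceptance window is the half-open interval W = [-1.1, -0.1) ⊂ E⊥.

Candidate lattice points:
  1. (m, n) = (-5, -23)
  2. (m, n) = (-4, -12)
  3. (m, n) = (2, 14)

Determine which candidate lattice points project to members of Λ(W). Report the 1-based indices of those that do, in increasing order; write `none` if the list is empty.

1, 3

τ' = (5−√29)/2 ≈ -0.1926.
[1] lift (-5,-23): star map gives -0.5706; window check -1.1 ≤ -0.5706 < -0.1 is true → IN Λ
[2] lift (-4,-12): star map gives -1.6890; window check -1.1 ≤ -1.6890 < -0.1 is false → out
[3] lift (2,14): star map gives -0.6962; window check -1.1 ≤ -0.6962 < -0.1 is true → IN Λ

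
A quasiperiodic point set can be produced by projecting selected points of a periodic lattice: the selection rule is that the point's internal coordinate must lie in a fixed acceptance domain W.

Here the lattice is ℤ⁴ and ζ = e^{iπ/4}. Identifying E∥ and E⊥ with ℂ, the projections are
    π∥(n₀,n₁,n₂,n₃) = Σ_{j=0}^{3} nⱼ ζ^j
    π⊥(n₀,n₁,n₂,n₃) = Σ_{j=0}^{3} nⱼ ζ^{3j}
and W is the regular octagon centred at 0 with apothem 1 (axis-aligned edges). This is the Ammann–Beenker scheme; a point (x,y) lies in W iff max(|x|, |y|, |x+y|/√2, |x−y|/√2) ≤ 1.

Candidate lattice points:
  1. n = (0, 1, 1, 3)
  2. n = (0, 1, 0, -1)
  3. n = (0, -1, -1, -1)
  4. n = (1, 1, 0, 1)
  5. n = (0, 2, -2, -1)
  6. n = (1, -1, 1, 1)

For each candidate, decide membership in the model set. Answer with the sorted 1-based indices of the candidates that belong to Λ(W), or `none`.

Internal map: ζ^{3j} for j=0..3 gives (1,0), (−√2/2,√2/2), (0,−1), (√2/2,√2/2).
#1 (0, 1, 1, 3): internal (1.4142, 1.8284); octagon support 2.2929 vs apothem 1 → ∉ W
#2 (0, 1, 0, -1): internal (-1.4142, 0.0000); octagon support 1.4142 vs apothem 1 → ∉ W
#3 (0, -1, -1, -1): internal (0.0000, -0.4142); octagon support 0.4142 vs apothem 1 → ∈ W
#4 (1, 1, 0, 1): internal (1.0000, 1.4142); octagon support 1.7071 vs apothem 1 → ∉ W
#5 (0, 2, -2, -1): internal (-2.1213, 2.7071); octagon support 3.4142 vs apothem 1 → ∉ W
#6 (1, -1, 1, 1): internal (2.4142, -1.0000); octagon support 2.4142 vs apothem 1 → ∉ W

3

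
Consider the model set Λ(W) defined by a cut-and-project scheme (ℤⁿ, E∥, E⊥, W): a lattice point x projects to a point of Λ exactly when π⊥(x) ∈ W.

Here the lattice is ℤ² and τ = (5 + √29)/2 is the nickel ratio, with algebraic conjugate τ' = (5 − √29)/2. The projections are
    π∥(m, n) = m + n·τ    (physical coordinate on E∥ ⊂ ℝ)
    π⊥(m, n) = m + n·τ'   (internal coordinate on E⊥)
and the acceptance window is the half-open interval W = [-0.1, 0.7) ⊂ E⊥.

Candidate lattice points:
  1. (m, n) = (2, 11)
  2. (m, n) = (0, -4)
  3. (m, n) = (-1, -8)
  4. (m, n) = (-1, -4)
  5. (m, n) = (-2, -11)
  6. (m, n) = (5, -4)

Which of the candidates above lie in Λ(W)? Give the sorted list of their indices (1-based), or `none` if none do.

3, 5

Compute τ' = (5−√29)/2 = -0.1926, so π⊥(m,n) = m -0.1926·n.
#1 (2,11): internal coord 2 + (11)·τ' = -0.1184; -0.1184 ∉ [-0.1, 0.7) → out
#2 (0,-4): internal coord 0 + (-4)·τ' = +0.7703; +0.7703 ∉ [-0.1, 0.7) → out
#3 (-1,-8): internal coord -1 + (-8)·τ' = +0.5407; +0.5407 ∈ [-0.1, 0.7) → IN Λ
#4 (-1,-4): internal coord -1 + (-4)·τ' = -0.2297; -0.2297 ∉ [-0.1, 0.7) → out
#5 (-2,-11): internal coord -2 + (-11)·τ' = +0.1184; +0.1184 ∈ [-0.1, 0.7) → IN Λ
#6 (5,-4): internal coord 5 + (-4)·τ' = +5.7703; +5.7703 ∉ [-0.1, 0.7) → out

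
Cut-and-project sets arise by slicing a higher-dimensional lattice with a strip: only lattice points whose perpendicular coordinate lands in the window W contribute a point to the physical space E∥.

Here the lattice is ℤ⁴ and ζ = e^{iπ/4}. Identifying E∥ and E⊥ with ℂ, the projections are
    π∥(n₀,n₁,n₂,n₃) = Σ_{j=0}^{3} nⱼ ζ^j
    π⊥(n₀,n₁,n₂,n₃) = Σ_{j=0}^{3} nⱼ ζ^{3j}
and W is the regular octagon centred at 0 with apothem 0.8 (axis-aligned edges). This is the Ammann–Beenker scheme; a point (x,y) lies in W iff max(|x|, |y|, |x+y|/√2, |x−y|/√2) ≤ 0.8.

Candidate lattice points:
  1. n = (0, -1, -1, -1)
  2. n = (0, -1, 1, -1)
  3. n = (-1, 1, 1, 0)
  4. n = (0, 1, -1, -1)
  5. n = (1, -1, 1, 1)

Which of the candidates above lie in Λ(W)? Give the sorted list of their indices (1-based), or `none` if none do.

π⊥(n) = n₀ + n₁ζ³ + n₂ζ⁶ + n₃ζ⁹ where ζ = e^{iπ/4}.
#1 (0, -1, -1, -1): internal (0.00000, -0.41421); octagon support 0.41421 vs apothem 0.8 → ∈ W
#2 (0, -1, 1, -1): internal (0.00000, -2.41421); octagon support 2.41421 vs apothem 0.8 → ∉ W
#3 (-1, 1, 1, 0): internal (-1.70711, -0.29289); octagon support 1.70711 vs apothem 0.8 → ∉ W
#4 (0, 1, -1, -1): internal (-1.41421, 1.00000); octagon support 1.70711 vs apothem 0.8 → ∉ W
#5 (1, -1, 1, 1): internal (2.41421, -1.00000); octagon support 2.41421 vs apothem 0.8 → ∉ W

1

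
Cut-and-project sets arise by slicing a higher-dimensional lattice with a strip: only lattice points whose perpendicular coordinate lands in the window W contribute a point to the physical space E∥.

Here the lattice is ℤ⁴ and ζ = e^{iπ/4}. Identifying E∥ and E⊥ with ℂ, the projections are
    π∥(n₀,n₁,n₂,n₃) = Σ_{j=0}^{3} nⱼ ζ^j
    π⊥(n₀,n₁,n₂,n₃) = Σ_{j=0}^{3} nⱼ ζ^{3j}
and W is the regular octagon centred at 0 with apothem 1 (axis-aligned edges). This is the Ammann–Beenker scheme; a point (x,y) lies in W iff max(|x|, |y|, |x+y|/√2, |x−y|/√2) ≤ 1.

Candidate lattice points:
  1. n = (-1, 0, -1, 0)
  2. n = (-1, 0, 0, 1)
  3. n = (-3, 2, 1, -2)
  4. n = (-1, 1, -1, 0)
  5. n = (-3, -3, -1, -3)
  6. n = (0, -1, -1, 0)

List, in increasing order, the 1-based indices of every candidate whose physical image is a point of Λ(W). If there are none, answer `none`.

2, 6

Internal map: ζ^{3j} for j=0..3 gives (1,0), (−√2/2,√2/2), (0,−1), (√2/2,√2/2).
candidate 1: n = (-1, 0, -1, 0) → π⊥ ≈ (-1.0000, +1.0000); max(|x|,|y|,|x±y|/√2) = 1.4142 > 1 ⇒ ∉ W
candidate 2: n = (-1, 0, 0, 1) → π⊥ ≈ (-0.2929, +0.7071); max(|x|,|y|,|x±y|/√2) = 0.7071 ≤ 1 ⇒ ∈ W
candidate 3: n = (-3, 2, 1, -2) → π⊥ ≈ (-5.8284, -1.0000); max(|x|,|y|,|x±y|/√2) = 5.8284 > 1 ⇒ ∉ W
candidate 4: n = (-1, 1, -1, 0) → π⊥ ≈ (-1.7071, +1.7071); max(|x|,|y|,|x±y|/√2) = 2.4142 > 1 ⇒ ∉ W
candidate 5: n = (-3, -3, -1, -3) → π⊥ ≈ (-3.0000, -3.2426); max(|x|,|y|,|x±y|/√2) = 4.4142 > 1 ⇒ ∉ W
candidate 6: n = (0, -1, -1, 0) → π⊥ ≈ (+0.7071, +0.2929); max(|x|,|y|,|x±y|/√2) = 0.7071 ≤ 1 ⇒ ∈ W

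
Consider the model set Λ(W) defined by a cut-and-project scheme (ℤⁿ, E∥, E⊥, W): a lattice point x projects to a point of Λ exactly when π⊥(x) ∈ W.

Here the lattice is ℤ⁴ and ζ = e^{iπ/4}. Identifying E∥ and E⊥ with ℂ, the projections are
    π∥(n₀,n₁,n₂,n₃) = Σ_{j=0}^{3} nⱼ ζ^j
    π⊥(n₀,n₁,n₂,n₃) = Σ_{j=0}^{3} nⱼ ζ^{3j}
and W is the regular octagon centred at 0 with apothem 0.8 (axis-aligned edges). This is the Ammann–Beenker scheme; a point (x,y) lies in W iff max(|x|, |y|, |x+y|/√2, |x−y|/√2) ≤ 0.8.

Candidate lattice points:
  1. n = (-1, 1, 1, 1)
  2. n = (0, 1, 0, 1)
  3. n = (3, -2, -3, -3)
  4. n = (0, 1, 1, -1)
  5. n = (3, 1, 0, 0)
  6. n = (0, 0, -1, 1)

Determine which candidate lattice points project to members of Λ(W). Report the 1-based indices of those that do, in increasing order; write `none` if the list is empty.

none

With ζ = e^{iπ/4} the internal vectors are ζ^0,ζ^3,ζ^6,ζ^9.
#1 (-1, 1, 1, 1): internal (-1.00000, 0.41421); octagon support 1.00000 vs apothem 0.8 → ∉ W
#2 (0, 1, 0, 1): internal (0.00000, 1.41421); octagon support 1.41421 vs apothem 0.8 → ∉ W
#3 (3, -2, -3, -3): internal (2.29289, -0.53553); octagon support 2.29289 vs apothem 0.8 → ∉ W
#4 (0, 1, 1, -1): internal (-1.41421, -1.00000); octagon support 1.70711 vs apothem 0.8 → ∉ W
#5 (3, 1, 0, 0): internal (2.29289, 0.70711); octagon support 2.29289 vs apothem 0.8 → ∉ W
#6 (0, 0, -1, 1): internal (0.70711, 1.70711); octagon support 1.70711 vs apothem 0.8 → ∉ W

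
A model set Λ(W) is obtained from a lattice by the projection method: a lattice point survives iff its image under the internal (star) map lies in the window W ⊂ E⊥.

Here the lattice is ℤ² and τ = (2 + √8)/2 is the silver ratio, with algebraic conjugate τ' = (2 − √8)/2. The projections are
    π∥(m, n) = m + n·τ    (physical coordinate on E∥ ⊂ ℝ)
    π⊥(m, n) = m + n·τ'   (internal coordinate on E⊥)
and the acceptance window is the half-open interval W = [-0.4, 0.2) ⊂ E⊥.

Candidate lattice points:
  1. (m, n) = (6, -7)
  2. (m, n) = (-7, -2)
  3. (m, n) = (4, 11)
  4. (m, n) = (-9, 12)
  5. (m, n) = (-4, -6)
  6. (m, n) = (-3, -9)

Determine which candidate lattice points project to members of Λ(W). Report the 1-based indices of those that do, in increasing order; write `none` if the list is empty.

none

τ' = (2−√8)/2 ≈ -0.4142.
candidate 1: (m,n)=(6,-7) → π∥ = 6-7·τ ≈ -10.8995, π⊥ = 6-7·τ' ≈ 8.8995 ∉ [-0.4, 0.2) ⇒ out
candidate 2: (m,n)=(-7,-2) → π∥ = -7-2·τ ≈ -11.8284, π⊥ = -7-2·τ' ≈ -6.1716 ∉ [-0.4, 0.2) ⇒ out
candidate 3: (m,n)=(4,11) → π∥ = 4+11·τ ≈ 30.5563, π⊥ = 4+11·τ' ≈ -0.5563 ∉ [-0.4, 0.2) ⇒ out
candidate 4: (m,n)=(-9,12) → π∥ = -9+12·τ ≈ 19.9706, π⊥ = -9+12·τ' ≈ -13.9706 ∉ [-0.4, 0.2) ⇒ out
candidate 5: (m,n)=(-4,-6) → π∥ = -4-6·τ ≈ -18.4853, π⊥ = -4-6·τ' ≈ -1.5147 ∉ [-0.4, 0.2) ⇒ out
candidate 6: (m,n)=(-3,-9) → π∥ = -3-9·τ ≈ -24.7279, π⊥ = -3-9·τ' ≈ 0.7279 ∉ [-0.4, 0.2) ⇒ out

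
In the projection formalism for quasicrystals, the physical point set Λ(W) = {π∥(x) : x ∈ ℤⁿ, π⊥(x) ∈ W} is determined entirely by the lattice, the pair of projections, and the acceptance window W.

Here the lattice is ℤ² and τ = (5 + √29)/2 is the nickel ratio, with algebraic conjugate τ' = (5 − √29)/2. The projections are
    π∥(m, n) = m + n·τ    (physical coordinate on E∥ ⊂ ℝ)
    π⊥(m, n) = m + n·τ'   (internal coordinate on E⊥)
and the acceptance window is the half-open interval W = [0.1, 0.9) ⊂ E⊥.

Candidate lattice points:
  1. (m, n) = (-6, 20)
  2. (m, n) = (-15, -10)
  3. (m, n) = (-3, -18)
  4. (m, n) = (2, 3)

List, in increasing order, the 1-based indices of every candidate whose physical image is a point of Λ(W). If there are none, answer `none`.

τ' = (5−√29)/2 ≈ -0.19258.
[1] lift (-6,20): star map gives -9.85165; window check 0.1 ≤ -9.85165 < 0.9 is false → out
[2] lift (-15,-10): star map gives -13.07418; window check 0.1 ≤ -13.07418 < 0.9 is false → out
[3] lift (-3,-18): star map gives 0.46648; window check 0.1 ≤ 0.46648 < 0.9 is true → IN Λ
[4] lift (2,3): star map gives 1.42225; window check 0.1 ≤ 1.42225 < 0.9 is false → out

3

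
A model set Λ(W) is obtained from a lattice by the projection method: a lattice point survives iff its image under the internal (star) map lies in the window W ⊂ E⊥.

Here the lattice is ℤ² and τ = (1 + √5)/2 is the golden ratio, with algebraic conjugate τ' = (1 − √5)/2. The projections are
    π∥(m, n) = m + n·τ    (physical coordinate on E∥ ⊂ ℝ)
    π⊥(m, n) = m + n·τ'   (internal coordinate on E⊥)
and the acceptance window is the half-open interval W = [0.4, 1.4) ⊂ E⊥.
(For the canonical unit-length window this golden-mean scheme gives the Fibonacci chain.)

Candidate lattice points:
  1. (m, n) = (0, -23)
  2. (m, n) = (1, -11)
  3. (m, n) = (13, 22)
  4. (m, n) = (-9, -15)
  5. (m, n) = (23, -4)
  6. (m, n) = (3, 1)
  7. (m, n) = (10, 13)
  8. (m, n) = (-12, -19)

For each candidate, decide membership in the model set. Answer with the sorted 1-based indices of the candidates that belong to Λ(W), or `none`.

none

Compute τ' = (1−√5)/2 = -0.61803, so π⊥(m,n) = m -0.61803·n.
#1 (0,-23): internal coord 0 + (-23)·τ' = +14.21478; +14.21478 ∉ [0.4, 1.4) → out
#2 (1,-11): internal coord 1 + (-11)·τ' = +7.79837; +7.79837 ∉ [0.4, 1.4) → out
#3 (13,22): internal coord 13 + (22)·τ' = -0.59675; -0.59675 ∉ [0.4, 1.4) → out
#4 (-9,-15): internal coord -9 + (-15)·τ' = +0.27051; +0.27051 ∉ [0.4, 1.4) → out
#5 (23,-4): internal coord 23 + (-4)·τ' = +25.47214; +25.47214 ∉ [0.4, 1.4) → out
#6 (3,1): internal coord 3 + (1)·τ' = +2.38197; +2.38197 ∉ [0.4, 1.4) → out
#7 (10,13): internal coord 10 + (13)·τ' = +1.96556; +1.96556 ∉ [0.4, 1.4) → out
#8 (-12,-19): internal coord -12 + (-19)·τ' = -0.25735; -0.25735 ∉ [0.4, 1.4) → out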